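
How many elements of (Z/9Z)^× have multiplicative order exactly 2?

1

φ(9) = φ(3^2) = 3·(3−1) = 6 = 2 · 3.
(Z/9Z)^× is cyclic (|G| = 6); a cyclic group of order m has exactly φ(d) elements of each order d | m, and none otherwise.
2 | 6, and φ(2) = 2 − 1 = 1.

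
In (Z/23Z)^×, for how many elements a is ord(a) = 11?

10

φ(23) = 23 − 1 = 22 = 2 · 11.
Since (Z/23Z)^× is cyclic of order 22, the number of elements of order d is φ(d) when d | 22 and 0 otherwise.
11 | 22, and φ(11) = 11 − 1 = 10.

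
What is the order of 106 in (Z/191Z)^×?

190

The order of 106 must divide φ(191) = 191 − 1 = 190 = 2 · 5 · 19.
Divisors of 190: 1, 2, 5, 10, 19, 38, 95, 190.
Check 106^d mod 191 for each divisor in increasing order:
106^1 ≡ 106 (mod 191)
106^2 ≡ 158 (mod 191)
106^5 ≡ 70 (mod 191)
106^10 ≡ 125 (mod 191)
106^19 ≡ 142 (mod 191)
106^38 ≡ 109 (mod 191)
106^95 ≡ 190 (mod 191)
106^190 ≡ 1 (mod 191) ✓
Therefore the multiplicative order of 106 modulo 191 is 190.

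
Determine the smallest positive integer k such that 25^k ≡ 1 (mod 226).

56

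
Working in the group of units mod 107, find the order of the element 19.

ord(19) | φ(107) = 107 − 1 = 106 = 2 · 53.
Divisors of 106: 1, 2, 53, 106.
Compute 19^d (mod 107) for the divisors d until we hit 1:
19^1 ≡ 19
19^2 ≡ 40
19^53 ≡ 1
Therefore the multiplicative order of 19 modulo 107 is 53.

53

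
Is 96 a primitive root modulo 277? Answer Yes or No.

Yes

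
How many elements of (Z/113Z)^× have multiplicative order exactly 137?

φ(113) = 113 − 1 = 112 = 2^4 · 7.
Since (Z/113Z)^× is cyclic of order 112, the number of elements of order d is φ(d) when d | 112 and 0 otherwise.
137 does not divide 112, so no element of (Z/113Z)^× has order 137.

0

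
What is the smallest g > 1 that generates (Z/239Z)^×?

φ(239) = 239 − 1 = 238 = 2 · 7 · 17.
g is a primitive root iff g^(238/q) ≢ 1 (mod 239) for each prime q ∈ {2, 7, 17}.
g = 2: 2^119 ≡ 1 — hits 1, so not a primitive root.
g = 3: 3^119 ≡ 1 — hits 1, so not a primitive root.
g = 4: 4^119 ≡ 1 — hits 1, so not a primitive root.
g = 5: 5^119 ≡ 1 — hits 1, so not a primitive root.
g = 6: 6^119 ≡ 1 — hits 1, so not a primitive root.
g = 7: 7^119 ≡ 238; 7^34 ≡ 24; 7^14 ≡ 211 — none is 1, so 7 is a primitive root.
So 7 is the smallest generator of (Z/239Z)^×.

7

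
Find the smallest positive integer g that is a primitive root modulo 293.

φ(293) = 293 − 1 = 292 = 2^2 · 73.
Test candidates g = 2, 3, … against the prime factors q ∈ {2, 73} of φ(293): g is a generator iff g^(292/q) ≢ 1 for every such q.
g = 2: 2^146 ≡ 292; 2^4 ≡ 16 — none is 1, so 2 is a primitive root.
So 2 is the smallest generator of (Z/293Z)^×.

2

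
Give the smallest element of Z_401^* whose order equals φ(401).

3

φ(401) = 401 − 1 = 400 = 2^4 · 5^2.
Test candidates g = 2, 3, … against the prime factors q ∈ {2, 5} of φ(401): g is a generator iff g^(400/q) ≢ 1 for every such q.
g = 2: 2^200 ≡ 1 — hits 1, so not a primitive root.
g = 3: 3^200 ≡ 400; 3^80 ≡ 72 — none is 1, so 3 is a primitive root.
Hence the least primitive root of 401 is 3.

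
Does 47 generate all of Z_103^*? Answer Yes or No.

No

φ(103) = 103 − 1 = 102 = 2 · 3 · 17.
Test 47^(102/q) mod 103 for each prime factor q of 102:
47^51 ≡ 102 (mod 103)  [q = 2: ≢ 1 ✓]
47^34 ≡ 56 (mod 103)  [q = 3: ≢ 1 ✓]
47^6 ≡ 1 (mod 103)  [q = 17: ≡ 1 ✗]
47^6 ≡ 1 shows ord(47) | 6, strictly less than φ(103); not a primitive root.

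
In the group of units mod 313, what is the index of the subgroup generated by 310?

4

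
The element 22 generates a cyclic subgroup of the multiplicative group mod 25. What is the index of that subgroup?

ord(22) | φ(25) = φ(5^2) = 5·(5−1) = 20 = 2^2 · 5.
Divisors of 20: 1, 2, 4, 5, 10, 20.
Test each divisor d:
22^1 ≡ 22 (mod 25)
22^2 ≡ 9 (mod 25)
22^4 ≡ 6 (mod 25)
22^5 ≡ 7 (mod 25)
22^10 ≡ 24 (mod 25)
22^20 ≡ 1 (mod 25) ✓
So ord_25(22) = 20, hence |⟨22⟩| = 20.
[(Z/25Z)^× : ⟨22⟩] = 20/20 = 1.

1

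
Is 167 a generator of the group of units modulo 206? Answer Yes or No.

No

φ(206) = φ(2)·φ(103) = 1·102 = 102 = 2 · 3 · 17.
Test 167^(102/q) mod 206 for each prime factor q of 102:
167^51 ≡ 1 (mod 206)  [q = 2: ≡ 1 ✗]
167^34 ≡ 1 (mod 206)  [q = 3: ≡ 1 ✗]
167^6 ≡ 81 (mod 206)  [q = 17: ≢ 1 ✓]
The check at q = 2 fails, so 167 generates a proper subgroup.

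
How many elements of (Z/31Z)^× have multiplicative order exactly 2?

φ(31) = 31 − 1 = 30 = 2 · 3 · 5.
Since (Z/31Z)^× is cyclic of order 30, the number of elements of order d is φ(d) when d | 30 and 0 otherwise.
2 | 30, and φ(2) = 2 − 1 = 1.

1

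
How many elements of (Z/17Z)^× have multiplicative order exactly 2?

φ(17) = 17 − 1 = 16 = 2^4.
Since (Z/17Z)^× is cyclic of order 16, the number of elements of order d is φ(d) when d | 16 and 0 otherwise.
2 | 16, and φ(2) = 2 − 1 = 1.

1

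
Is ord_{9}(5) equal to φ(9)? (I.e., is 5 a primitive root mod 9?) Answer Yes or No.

Yes

φ(9) = φ(3^2) = 3·(3−1) = 6 = 2 · 3.
An element g generates (Z/9Z)^× iff g^(6/q) ≢ 1 (mod 9) for each prime q ∈ {2, 3}.
5^3 ≡ 8 (mod 9)  [q = 2: ≢ 1 ✓]
5^2 ≡ 7 (mod 9)  [q = 3: ≢ 1 ✓]
None equal 1, so ord_9(5) = 6: 5 is a primitive root.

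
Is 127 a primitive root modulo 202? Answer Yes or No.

Yes

φ(202) = φ(2)·φ(101) = 1·100 = 100 = 2^2 · 5^2.
It suffices to check that the order of 127 is not a proper divisor of 100: compute 127^(100/q) for q ∈ {2, 5}.
127^50 ≡ 201 (mod 202)  [q = 2: ≢ 1 ✓]
127^20 ≡ 137 (mod 202)  [q = 5: ≢ 1 ✓]
None equal 1, so ord_202(127) = 100: 127 is a primitive root.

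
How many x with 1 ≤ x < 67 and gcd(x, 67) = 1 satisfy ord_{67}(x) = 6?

2

φ(67) = 67 − 1 = 66 = 2 · 3 · 11.
(Z/67Z)^× is cyclic (|G| = 66); a cyclic group of order m has exactly φ(d) elements of each order d | m, and none otherwise.
6 = 2 · 3 divides 66, and φ(6) = 2.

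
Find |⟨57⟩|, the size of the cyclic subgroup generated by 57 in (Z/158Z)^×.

26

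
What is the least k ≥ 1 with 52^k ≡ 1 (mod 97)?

Since 52 ∈ (Z/97Z)^×, its order divides φ(97) = 97 − 1 = 96 = 2^5 · 3.
Divisors of 96: 1, 2, 3, 4, 6, 8, 12, 16, 24, 32, 48, 96.
Evaluate successive powers at the divisors of 96:
52^1 ≡ 52 (mod 97)
52^2 ≡ 85 (mod 97)
52^3 ≡ 55 (mod 97)
52^4 ≡ 47 (mod 97)
52^6 ≡ 18 (mod 97)
52^8 ≡ 75 (mod 97)
52^12 ≡ 33 (mod 97)
52^16 ≡ 96 (mod 97)
52^24 ≡ 22 (mod 97)
52^32 ≡ 1 (mod 97) ✓
The smallest such exponent is 32, so the order of 52 is 32.

32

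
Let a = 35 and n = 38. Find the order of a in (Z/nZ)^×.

9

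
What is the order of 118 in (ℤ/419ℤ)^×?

418

ord(118) | φ(419) = 419 − 1 = 418 = 2 · 11 · 19.
Divisors of 418: 1, 2, 11, 19, 22, 38, 209, 418.
Evaluate successive powers at the divisors of 418:
118^1 ≡ 118 (mod 419)
118^2 ≡ 97 (mod 419)
118^11 ≡ 372 (mod 419)
118^19 ≡ 360 (mod 419)
118^22 ≡ 114 (mod 419)
118^38 ≡ 129 (mod 419)
118^209 ≡ 418 (mod 419)
118^418 ≡ 1 (mod 419) ✓
The smallest such exponent is 418, so the order of 118 is 418.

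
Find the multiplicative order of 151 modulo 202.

100

Since 151 ∈ (Z/202Z)^×, its order divides φ(202) = φ(2)·φ(101) = 1·100 = 100 = 2^2 · 5^2.
Divisors of 100: 1, 2, 4, 5, 10, 20, 25, 50, 100.
Compute 151^d (mod 202) for the divisors d until we hit 1:
151^1 ≡ 151
151^2 ≡ 177
151^4 ≡ 19
151^5 ≡ 41
151^10 ≡ 65
151^20 ≡ 185
151^25 ≡ 111
151^50 ≡ 201
151^100 ≡ 1
Hence ord(151) = 100.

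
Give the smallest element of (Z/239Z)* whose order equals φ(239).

7

φ(239) = 239 − 1 = 238 = 2 · 7 · 17.
Test candidates g = 2, 3, … against the prime factors q ∈ {2, 7, 17} of φ(239): g is a generator iff g^(238/q) ≢ 1 for every such q.
g = 2: 2^119 ≡ 1 — hits 1, so not a primitive root.
g = 3: 3^119 ≡ 1 — hits 1, so not a primitive root.
g = 4: 4^119 ≡ 1 — hits 1, so not a primitive root.
g = 5: 5^119 ≡ 1 — hits 1, so not a primitive root.
g = 6: 6^119 ≡ 1 — hits 1, so not a primitive root.
g = 7: 7^119 ≡ 238; 7^34 ≡ 24; 7^14 ≡ 211 — none is 1, so 7 is a primitive root.
So 7 is the smallest generator of (Z/239Z)^×.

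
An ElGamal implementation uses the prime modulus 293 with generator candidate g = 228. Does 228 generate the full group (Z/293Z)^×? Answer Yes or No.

φ(293) = 293 − 1 = 292 = 2^2 · 73.
An element g generates (Z/293Z)^× iff g^(292/q) ≢ 1 (mod 293) for each prime q ∈ {2, 73}.
228^146 ≡ 1 (mod 293)  [q = 2: ≡ 1 ✗]
228^4 ≡ 186 (mod 293)  [q = 73: ≢ 1 ✓]
Since 228^146 ≡ 1, the order of 228 divides 146 < 292, so 228 is not a primitive root.

No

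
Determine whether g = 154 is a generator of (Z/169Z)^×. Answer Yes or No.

Yes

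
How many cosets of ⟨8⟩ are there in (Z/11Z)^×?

The order of 8 must divide φ(11) = 11 − 1 = 10 = 2 · 5.
Divisors of 10: 1, 2, 5, 10.
Test each divisor d:
8^1 ≡ 8 (mod 11)
8^2 ≡ 9 (mod 11)
8^5 ≡ 10 (mod 11)
8^10 ≡ 1 (mod 11) ✓
The order of 8 is 10, so the subgroup it generates has 10 elements.
Index = |(Z/11Z)^×| / |⟨8⟩| = 10 / 10 = 1.

1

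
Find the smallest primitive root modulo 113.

3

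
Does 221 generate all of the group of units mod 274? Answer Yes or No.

φ(274) = φ(2)·φ(137) = 1·136 = 136 = 2^3 · 17.
Test 221^(136/q) mod 274 for each prime factor q of 136:
221^68 ≡ 273 (mod 274)  [q = 2: ≢ 1 ✓]
221^8 ≡ 197 (mod 274)  [q = 17: ≢ 1 ✓]
All checks pass, so 221 has order 136 and is a primitive root modulo 274.

Yes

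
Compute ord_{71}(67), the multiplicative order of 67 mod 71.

The order of 67 must divide φ(71) = 71 − 1 = 70 = 2 · 5 · 7.
Divisors of 70: 1, 2, 5, 7, 10, 14, 35, 70.
Check 67^d mod 71 for each divisor in increasing order:
67^1 ≡ 67 (mod 71)
67^2 ≡ 16 (mod 71)
67^5 ≡ 41 (mod 71)
67^7 ≡ 17 (mod 71)
67^10 ≡ 48 (mod 71)
67^14 ≡ 5 (mod 71)
67^35 ≡ 70 (mod 71)
67^70 ≡ 1 (mod 71) ✓
The smallest such exponent is 70, so the order of 67 is 70.

70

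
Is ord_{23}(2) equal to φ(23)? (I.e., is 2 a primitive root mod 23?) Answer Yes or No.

No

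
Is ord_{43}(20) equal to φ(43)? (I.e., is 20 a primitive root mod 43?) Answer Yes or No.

Yes

φ(43) = 43 − 1 = 42 = 2 · 3 · 7.
An element g generates (Z/43Z)^× iff g^(42/q) ≢ 1 (mod 43) for each prime q ∈ {2, 3, 7}.
20^21 ≡ 42 (mod 43)  [q = 2: ≢ 1 ✓]
20^14 ≡ 36 (mod 43)  [q = 3: ≢ 1 ✓]
20^6 ≡ 4 (mod 43)  [q = 7: ≢ 1 ✓]
All checks pass, so 20 has order 42 and is a primitive root modulo 43.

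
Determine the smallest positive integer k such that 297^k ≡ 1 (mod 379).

189

Since 297 ∈ (Z/379Z)^×, its order divides φ(379) = 379 − 1 = 378 = 2 · 3^3 · 7.
Divisors of 378: 1, 2, 3, 6, 7, 9, 14, 18, 21, 27, 42, 54, 63, 126, 189, 378.
Test each divisor d:
297^1 ≡ 297 (mod 379)
297^2 ≡ 281 (mod 379)
297^3 ≡ 77 (mod 379)
297^6 ≡ 244 (mod 379)
297^7 ≡ 79 (mod 379)
297^9 ≡ 217 (mod 379)
297^14 ≡ 177 (mod 379)
297^18 ≡ 93 (mod 379)
297^21 ≡ 339 (mod 379)
297^27 ≡ 94 (mod 379)
297^42 ≡ 84 (mod 379)
297^54 ≡ 119 (mod 379)
297^63 ≡ 51 (mod 379)
297^126 ≡ 327 (mod 379)
297^189 ≡ 1 (mod 379) ✓
The smallest such exponent is 189, so the order of 297 is 189.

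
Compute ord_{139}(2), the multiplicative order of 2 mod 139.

138

The order of 2 must divide φ(139) = 139 − 1 = 138 = 2 · 3 · 23.
Divisors of 138: 1, 2, 3, 6, 23, 46, 69, 138.
Check 2^d mod 139 for each divisor in increasing order:
2^1 ≡ 2
2^2 ≡ 4
2^3 ≡ 8
2^6 ≡ 64
2^23 ≡ 97
2^46 ≡ 96
2^69 ≡ 138
2^138 ≡ 1
So ord_139(2) = 138.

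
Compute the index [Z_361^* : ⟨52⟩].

1

By Lagrange's theorem, ord_361(52) divides φ(361) = φ(19^2) = 19·(19−1) = 342 = 2 · 3^2 · 19.
Divisors of 342: 1, 2, 3, 6, 9, 18, 19, 38, 57, 114, 171, 342.
Check 52^d mod 361 for each divisor in increasing order:
52^1 ≡ 52 (mod 361)
52^2 ≡ 177 (mod 361)
52^3 ≡ 179 (mod 361)
52^6 ≡ 273 (mod 361)
52^9 ≡ 132 (mod 361)
52^18 ≡ 96 (mod 361)
52^19 ≡ 299 (mod 361)
52^38 ≡ 234 (mod 361)
52^57 ≡ 293 (mod 361)
52^114 ≡ 292 (mod 361)
52^171 ≡ 360 (mod 361)
52^342 ≡ 1 (mod 361) ✓
Thus |⟨52⟩| = ord(52) = 342.
[(Z/361Z)^× : ⟨52⟩] = 342/342 = 1.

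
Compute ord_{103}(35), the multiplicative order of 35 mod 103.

102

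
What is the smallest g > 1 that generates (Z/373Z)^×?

φ(373) = 373 − 1 = 372 = 2^2 · 3 · 31.
g is a primitive root iff g^(372/q) ≢ 1 (mod 373) for each prime q ∈ {2, 3, 31}.
g = 2: 2^186 ≡ 372; 2^124 ≡ 284; 2^12 ≡ 366 — none is 1, so 2 is a primitive root.
So 2 is the smallest generator of (Z/373Z)^×.

2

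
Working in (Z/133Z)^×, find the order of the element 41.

Since 41 ∈ (Z/133Z)^×, its order divides φ(133) = φ(7·19) = (7−1)·(19−1) = 6·18 = 108 = 2^2 · 3^3.
Divisors of 108: 1, 2, 3, 4, 6, 9, 12, 18, 27, 36, 54, 108.
Compute 41^d (mod 133) for the divisors d until we hit 1:
41^1 ≡ 41 (mod 133)
41^2 ≡ 85 (mod 133)
41^3 ≡ 27 (mod 133)
41^4 ≡ 43 (mod 133)
41^6 ≡ 64 (mod 133)
41^9 ≡ 132 (mod 133)
41^12 ≡ 106 (mod 133)
41^18 ≡ 1 (mod 133) ✓
So ord_133(41) = 18.

18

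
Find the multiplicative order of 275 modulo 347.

173

Since 275 ∈ (Z/347Z)^×, its order divides φ(347) = 347 − 1 = 346 = 2 · 173.
Divisors of 346: 1, 2, 173, 346.
Compute 275^d (mod 347) for the divisors d until we hit 1:
275^1 ≡ 275 (mod 347)
275^2 ≡ 326 (mod 347)
275^173 ≡ 1 (mod 347) ✓
Therefore the multiplicative order of 275 modulo 347 is 173.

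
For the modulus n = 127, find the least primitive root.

φ(127) = 127 − 1 = 126 = 2 · 3^2 · 7.
Test candidates g = 2, 3, … against the prime factors q ∈ {2, 3, 7} of φ(127): g is a generator iff g^(126/q) ≢ 1 for every such q.
g = 2: 2^63 ≡ 1 — hits 1, so not a primitive root.
g = 3: 3^63 ≡ 126; 3^42 ≡ 107; 3^18 ≡ 4 — none is 1, so 3 is a primitive root.
Hence the least primitive root of 127 is 3.

3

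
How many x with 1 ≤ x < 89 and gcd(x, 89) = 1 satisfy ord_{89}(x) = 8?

φ(89) = 89 − 1 = 88 = 2^3 · 11.
In a cyclic group of order 88, there are φ(d) elements of order d for each divisor d of 88, and zero for non-divisors.
8 = 2^3 divides 88, and φ(8) = 4.

4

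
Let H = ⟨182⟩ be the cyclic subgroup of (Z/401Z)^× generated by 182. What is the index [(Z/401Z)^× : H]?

By Lagrange's theorem, ord_401(182) divides φ(401) = 401 − 1 = 400 = 2^4 · 5^2.
Divisors of 400: 1, 2, 4, 5, 8, 10, 16, 20, 25, 40, 50, 80, 100, 200, 400.
Test each divisor d:
182^1 ≡ 182
182^2 ≡ 242
182^4 ≡ 18
182^5 ≡ 68
182^8 ≡ 324
182^10 ≡ 213
182^16 ≡ 315
182^20 ≡ 56
182^25 ≡ 199
182^40 ≡ 329
182^50 ≡ 303
182^80 ≡ 372
182^100 ≡ 381
182^200 ≡ 400
182^400 ≡ 1
Thus |⟨182⟩| = ord(182) = 400.
[(Z/401Z)^× : ⟨182⟩] = 400/400 = 1.

1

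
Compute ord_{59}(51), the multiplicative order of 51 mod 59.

Since 51 ∈ (Z/59Z)^×, its order divides φ(59) = 59 − 1 = 58 = 2 · 29.
Divisors of 58: 1, 2, 29, 58.
Evaluate successive powers at the divisors of 58:
51^1 ≡ 51 (mod 59)
51^2 ≡ 5 (mod 59)
51^29 ≡ 1 (mod 59) ✓
The smallest such exponent is 29, so the order of 51 is 29.

29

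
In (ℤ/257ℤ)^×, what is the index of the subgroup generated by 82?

By Lagrange's theorem, ord_257(82) divides φ(257) = 257 − 1 = 256 = 2^8.
Divisors of 256: 1, 2, 4, 8, 16, 32, 64, 128, 256.
Test each divisor d:
82^1 ≡ 82
82^2 ≡ 42
82^4 ≡ 222
82^8 ≡ 197
82^16 ≡ 2
82^32 ≡ 4
82^64 ≡ 16
82^128 ≡ 256
82^256 ≡ 1
So ord_257(82) = 256, hence |⟨82⟩| = 256.
The index is φ(257) / ord(82) = 256 / 256 = 1.

1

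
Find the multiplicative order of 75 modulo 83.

By Lagrange's theorem, ord_83(75) divides φ(83) = 83 − 1 = 82 = 2 · 41.
Divisors of 82: 1, 2, 41, 82.
Check 75^d mod 83 for each divisor in increasing order:
75^1 ≡ 75 (mod 83)
75^2 ≡ 64 (mod 83)
75^41 ≡ 1 (mod 83) ✓
Hence ord(75) = 41.

41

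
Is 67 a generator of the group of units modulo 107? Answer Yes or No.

φ(107) = 107 − 1 = 106 = 2 · 53.
Test 67^(106/q) mod 107 for each prime factor q of 106:
67^53 ≡ 106 (mod 107)  [q = 2: ≢ 1 ✓]
67^2 ≡ 102 (mod 107)  [q = 53: ≢ 1 ✓]
Every test exponent gives a nontrivial residue, hence 67 generates the full group.

Yes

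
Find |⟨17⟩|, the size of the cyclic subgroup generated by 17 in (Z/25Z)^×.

20

By Lagrange's theorem, ord_25(17) divides φ(25) = φ(5^2) = 5·(5−1) = 20 = 2^2 · 5.
Divisors of 20: 1, 2, 4, 5, 10, 20.
Check 17^d mod 25 for each divisor in increasing order:
17^1 ≡ 17
17^2 ≡ 14
17^4 ≡ 21
17^5 ≡ 7
17^10 ≡ 24
17^20 ≡ 1
The smallest such exponent is 20, so the order of 17 is 20.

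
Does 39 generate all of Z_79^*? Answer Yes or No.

Yes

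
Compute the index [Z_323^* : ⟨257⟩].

By Lagrange's theorem, ord_323(257) divides φ(323) = φ(17·19) = (17−1)·(19−1) = 16·18 = 288 = 2^5 · 3^2.
Divisors of 288: 1, 2, 3, 4, 6, 8, 9, 12, 16, 18, 24, 32, 36, 48, 72, 96, 144, 288.
Evaluate successive powers at the divisors of 288:
257^1 ≡ 257 (mod 323)
257^2 ≡ 157 (mod 323)
257^3 ≡ 297 (mod 323)
257^4 ≡ 101 (mod 323)
257^6 ≡ 30 (mod 323)
257^8 ≡ 188 (mod 323)
257^9 ≡ 189 (mod 323)
257^12 ≡ 254 (mod 323)
257^16 ≡ 137 (mod 323)
257^18 ≡ 191 (mod 323)
257^24 ≡ 239 (mod 323)
257^32 ≡ 35 (mod 323)
257^36 ≡ 305 (mod 323)
257^48 ≡ 273 (mod 323)
257^72 ≡ 1 (mod 323) ✓
Thus |⟨257⟩| = ord(257) = 72.
Index = |(Z/323Z)^×| / |⟨257⟩| = 288 / 72 = 4.

4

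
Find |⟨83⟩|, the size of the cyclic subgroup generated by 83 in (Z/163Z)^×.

ord(83) | φ(163) = 163 − 1 = 162 = 2 · 3^4.
Divisors of 162: 1, 2, 3, 6, 9, 18, 27, 54, 81, 162.
Evaluate successive powers at the divisors of 162:
83^1 ≡ 83
83^2 ≡ 43
83^3 ≡ 146
83^6 ≡ 126
83^9 ≡ 140
83^18 ≡ 40
83^27 ≡ 58
83^54 ≡ 104
83^81 ≡ 1
The smallest such exponent is 81, so the order of 83 is 81.

81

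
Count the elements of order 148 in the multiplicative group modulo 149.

72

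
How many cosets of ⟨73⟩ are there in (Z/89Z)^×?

4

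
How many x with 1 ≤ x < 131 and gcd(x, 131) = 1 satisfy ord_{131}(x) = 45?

0

φ(131) = 131 − 1 = 130 = 2 · 5 · 13.
Since (Z/131Z)^× is cyclic of order 130, the number of elements of order d is φ(d) when d | 130 and 0 otherwise.
Here 130 is not a multiple of 45, so there are no elements of order 45.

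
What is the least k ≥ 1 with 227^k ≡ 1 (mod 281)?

Since 227 ∈ (Z/281Z)^×, its order divides φ(281) = 281 − 1 = 280 = 2^3 · 5 · 7.
Divisors of 280: 1, 2, 4, 5, 7, 8, 10, 14, 20, 28, 35, 40, 56, 70, 140, 280.
Test each divisor d:
227^1 ≡ 227 (mod 281)
227^2 ≡ 106 (mod 281)
227^4 ≡ 277 (mod 281)
227^5 ≡ 216 (mod 281)
227^7 ≡ 135 (mod 281)
227^8 ≡ 16 (mod 281)
227^10 ≡ 10 (mod 281)
227^14 ≡ 241 (mod 281)
227^20 ≡ 100 (mod 281)
227^28 ≡ 195 (mod 281)
227^35 ≡ 192 (mod 281)
227^40 ≡ 165 (mod 281)
227^56 ≡ 90 (mod 281)
227^70 ≡ 53 (mod 281)
227^140 ≡ 280 (mod 281)
227^280 ≡ 1 (mod 281) ✓
Therefore the multiplicative order of 227 modulo 281 is 280.

280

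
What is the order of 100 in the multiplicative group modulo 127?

21

The order of 100 must divide φ(127) = 127 − 1 = 126 = 2 · 3^2 · 7.
Divisors of 126: 1, 2, 3, 6, 7, 9, 14, 18, 21, 42, 63, 126.
Check 100^d mod 127 for each divisor in increasing order:
100^1 ≡ 100
100^2 ≡ 94
100^3 ≡ 2
100^6 ≡ 4
100^7 ≡ 19
100^9 ≡ 8
100^14 ≡ 107
100^18 ≡ 64
100^21 ≡ 1
Therefore the multiplicative order of 100 modulo 127 is 21.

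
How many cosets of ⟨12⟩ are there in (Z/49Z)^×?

1

ord(12) | φ(49) = φ(7^2) = 7·(7−1) = 42 = 2 · 3 · 7.
Divisors of 42: 1, 2, 3, 6, 7, 14, 21, 42.
Compute 12^d (mod 49) for the divisors d until we hit 1:
12^1 ≡ 12
12^2 ≡ 46
12^3 ≡ 13
12^6 ≡ 22
12^7 ≡ 19
12^14 ≡ 18
12^21 ≡ 48
12^42 ≡ 1
The order of 12 is 42, so the subgroup it generates has 42 elements.
[(Z/49Z)^× : ⟨12⟩] = 42/42 = 1.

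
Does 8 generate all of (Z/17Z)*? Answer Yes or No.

No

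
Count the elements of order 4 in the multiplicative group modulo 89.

2

φ(89) = 89 − 1 = 88 = 2^3 · 11.
In a cyclic group of order 88, there are φ(d) elements of order d for each divisor d of 88, and zero for non-divisors.
4 = 2^2 divides 88, and φ(4) = 2.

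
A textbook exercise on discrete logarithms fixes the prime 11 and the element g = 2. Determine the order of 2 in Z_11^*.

10

ord(2) | φ(11) = 11 − 1 = 10 = 2 · 5.
Divisors of 10: 1, 2, 5, 10.
Compute 2^d (mod 11) for the divisors d until we hit 1:
2^1 ≡ 2
2^2 ≡ 4
2^5 ≡ 10
2^10 ≡ 1
So ord_11(2) = 10.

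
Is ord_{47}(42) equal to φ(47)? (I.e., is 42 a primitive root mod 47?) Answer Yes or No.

No

φ(47) = 47 − 1 = 46 = 2 · 23.
42 is a primitive root mod 47 iff 42^(φ(47)/q) ≢ 1 for every prime q | φ(47), i.e. q ∈ {2, 23}.
42^23 ≡ 1 (mod 47)  [q = 2: ≡ 1 ✗]
42^2 ≡ 25 (mod 47)  [q = 23: ≢ 1 ✓]
Since 42^23 ≡ 1, the order of 42 divides 23 < 46, so 42 is not a primitive root.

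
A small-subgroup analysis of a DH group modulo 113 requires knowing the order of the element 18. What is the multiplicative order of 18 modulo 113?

8

By Lagrange's theorem, ord_113(18) divides φ(113) = 113 − 1 = 112 = 2^4 · 7.
Divisors of 112: 1, 2, 4, 7, 8, 14, 16, 28, 56, 112.
Compute 18^d (mod 113) for the divisors d until we hit 1:
18^1 ≡ 18 (mod 113)
18^2 ≡ 98 (mod 113)
18^4 ≡ 112 (mod 113)
18^7 ≡ 44 (mod 113)
18^8 ≡ 1 (mod 113) ✓
Therefore the multiplicative order of 18 modulo 113 is 8.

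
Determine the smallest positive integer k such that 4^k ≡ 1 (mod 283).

47

The order of 4 must divide φ(283) = 283 − 1 = 282 = 2 · 3 · 47.
Divisors of 282: 1, 2, 3, 6, 47, 94, 141, 282.
Compute 4^d (mod 283) for the divisors d until we hit 1:
4^1 ≡ 4
4^2 ≡ 16
4^3 ≡ 64
4^6 ≡ 134
4^47 ≡ 1
Hence ord(4) = 47.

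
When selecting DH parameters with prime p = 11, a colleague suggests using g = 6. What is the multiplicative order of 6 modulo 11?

10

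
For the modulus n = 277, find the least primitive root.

5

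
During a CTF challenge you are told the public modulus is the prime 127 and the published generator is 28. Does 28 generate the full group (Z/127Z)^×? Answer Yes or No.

No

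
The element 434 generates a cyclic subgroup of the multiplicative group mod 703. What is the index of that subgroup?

36

By Lagrange's theorem, ord_703(434) divides φ(703) = φ(19·37) = (19−1)·(37−1) = 18·36 = 648 = 2^3 · 3^4.
Divisors of 648: 1, 2, 3, 4, 6, 8, 9, 12, 18, 24, 27, 36, 54, 72, 81, 108, 162, 216, 324, 648.
Check 434^d mod 703 for each divisor in increasing order:
434^1 ≡ 434
434^2 ≡ 655
434^3 ≡ 258
434^4 ≡ 195
434^6 ≡ 482
434^8 ≡ 63
434^9 ≡ 628
434^12 ≡ 334
434^18 ≡ 1
Thus |⟨434⟩| = ord(434) = 18.
The index is φ(703) / ord(434) = 648 / 18 = 36.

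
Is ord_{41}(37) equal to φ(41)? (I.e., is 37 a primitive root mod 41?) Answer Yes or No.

φ(41) = 41 − 1 = 40 = 2^3 · 5.
37 is a primitive root mod 41 iff 37^(φ(41)/q) ≢ 1 for every prime q | φ(41), i.e. q ∈ {2, 5}.
37^20 ≡ 1 (mod 41)  [q = 2: ≡ 1 ✗]
37^8 ≡ 18 (mod 41)  [q = 5: ≢ 1 ✓]
37^20 ≡ 1 shows ord(37) | 20, strictly less than φ(41); not a primitive root.

No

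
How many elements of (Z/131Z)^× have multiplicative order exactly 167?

0

φ(131) = 131 − 1 = 130 = 2 · 5 · 13.
(Z/131Z)^× is cyclic (|G| = 130); a cyclic group of order m has exactly φ(d) elements of each order d | m, and none otherwise.
167 does not divide 130, so no element of (Z/131Z)^× has order 167.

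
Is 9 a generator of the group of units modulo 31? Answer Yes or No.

φ(31) = 31 − 1 = 30 = 2 · 3 · 5.
Test 9^(30/q) mod 31 for each prime factor q of 30:
9^15 ≡ 1 (mod 31)  [q = 2: ≡ 1 ✗]
9^10 ≡ 5 (mod 31)  [q = 3: ≢ 1 ✓]
9^6 ≡ 8 (mod 31)  [q = 5: ≢ 1 ✓]
Since 9^15 ≡ 1, the order of 9 divides 15 < 30, so 9 is not a primitive root.

No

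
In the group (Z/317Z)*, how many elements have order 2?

1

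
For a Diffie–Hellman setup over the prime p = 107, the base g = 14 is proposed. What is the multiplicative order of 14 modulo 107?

By Lagrange's theorem, ord_107(14) divides φ(107) = 107 − 1 = 106 = 2 · 53.
Divisors of 106: 1, 2, 53, 106.
Check 14^d mod 107 for each divisor in increasing order:
14^1 ≡ 14 (mod 107)
14^2 ≡ 89 (mod 107)
14^53 ≡ 1 (mod 107) ✓
Therefore the multiplicative order of 14 modulo 107 is 53.

53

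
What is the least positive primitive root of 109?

6

φ(109) = 109 − 1 = 108 = 2^2 · 3^3.
Test candidates g = 2, 3, … against the prime factors q ∈ {2, 3} of φ(109): g is a generator iff g^(108/q) ≢ 1 for every such q.
g = 2: 2^54 ≡ 108; 2^36 ≡ 1 — hits 1, so not a primitive root.
g = 3: 3^54 ≡ 1 — hits 1, so not a primitive root.
g = 4: 4^54 ≡ 1 — hits 1, so not a primitive root.
g = 5: 5^54 ≡ 1 — hits 1, so not a primitive root.
g = 6: 6^54 ≡ 108; 6^36 ≡ 63 — none is 1, so 6 is a primitive root.
The smallest primitive root modulo 109 is 6.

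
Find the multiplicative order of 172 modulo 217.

30

Since 172 ∈ (Z/217Z)^×, its order divides φ(217) = φ(7·31) = (7−1)·(31−1) = 6·30 = 180 = 2^2 · 3^2 · 5.
Divisors of 180: 1, 2, 3, 4, 5, 6, 9, 10, 12, 15, 18, 20, 30, 36, 45, 60, 90, 180.
Test each divisor d:
172^1 ≡ 172 (mod 217)
172^2 ≡ 72 (mod 217)
172^3 ≡ 15 (mod 217)
172^4 ≡ 193 (mod 217)
172^5 ≡ 212 (mod 217)
172^6 ≡ 8 (mod 217)
172^9 ≡ 120 (mod 217)
172^10 ≡ 25 (mod 217)
172^12 ≡ 64 (mod 217)
172^15 ≡ 92 (mod 217)
172^18 ≡ 78 (mod 217)
172^20 ≡ 191 (mod 217)
172^30 ≡ 1 (mod 217) ✓
So ord_217(172) = 30.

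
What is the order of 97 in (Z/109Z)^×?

By Lagrange's theorem, ord_109(97) divides φ(109) = 109 − 1 = 108 = 2^2 · 3^3.
Divisors of 108: 1, 2, 3, 4, 6, 9, 12, 18, 27, 36, 54, 108.
Test each divisor d:
97^1 ≡ 97 (mod 109)
97^2 ≡ 35 (mod 109)
97^3 ≡ 16 (mod 109)
97^4 ≡ 26 (mod 109)
97^6 ≡ 38 (mod 109)
97^9 ≡ 63 (mod 109)
97^12 ≡ 27 (mod 109)
97^18 ≡ 45 (mod 109)
97^27 ≡ 1 (mod 109) ✓
Hence ord(97) = 27.

27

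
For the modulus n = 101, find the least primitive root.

2

φ(101) = 101 − 1 = 100 = 2^2 · 5^2.
g is a primitive root iff g^(100/q) ≢ 1 (mod 101) for each prime q ∈ {2, 5}.
g = 2: 2^50 ≡ 100; 2^20 ≡ 95 — none is 1, so 2 is a primitive root.
So 2 is the smallest generator of (Z/101Z)^×.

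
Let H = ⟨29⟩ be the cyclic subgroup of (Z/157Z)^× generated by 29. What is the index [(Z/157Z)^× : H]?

By Lagrange's theorem, ord_157(29) divides φ(157) = 157 − 1 = 156 = 2^2 · 3 · 13.
Divisors of 156: 1, 2, 3, 4, 6, 12, 13, 26, 39, 52, 78, 156.
Evaluate successive powers at the divisors of 156:
29^1 ≡ 29 (mod 157)
29^2 ≡ 56 (mod 157)
29^3 ≡ 54 (mod 157)
29^4 ≡ 153 (mod 157)
29^6 ≡ 90 (mod 157)
29^12 ≡ 93 (mod 157)
29^13 ≡ 28 (mod 157)
29^26 ≡ 156 (mod 157)
29^39 ≡ 129 (mod 157)
29^52 ≡ 1 (mod 157) ✓
So ord_157(29) = 52, hence |⟨29⟩| = 52.
The index is φ(157) / ord(29) = 156 / 52 = 3.

3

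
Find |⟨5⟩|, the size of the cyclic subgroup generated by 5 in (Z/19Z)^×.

9

ord(5) | φ(19) = 19 − 1 = 18 = 2 · 3^2.
Divisors of 18: 1, 2, 3, 6, 9, 18.
Compute 5^d (mod 19) for the divisors d until we hit 1:
5^1 ≡ 5 (mod 19)
5^2 ≡ 6 (mod 19)
5^3 ≡ 11 (mod 19)
5^6 ≡ 7 (mod 19)
5^9 ≡ 1 (mod 19) ✓
So ord_19(5) = 9.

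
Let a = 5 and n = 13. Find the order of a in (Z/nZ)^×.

ord(5) | φ(13) = 13 − 1 = 12 = 2^2 · 3.
Divisors of 12: 1, 2, 3, 4, 6, 12.
Check 5^d mod 13 for each divisor in increasing order:
5^1 ≡ 5
5^2 ≡ 12
5^3 ≡ 8
5^4 ≡ 1
Hence ord(5) = 4.

4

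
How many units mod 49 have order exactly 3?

2

φ(49) = φ(7^2) = 7·(7−1) = 42 = 2 · 3 · 7.
In a cyclic group of order 42, there are φ(d) elements of order d for each divisor d of 42, and zero for non-divisors.
3 | 42, and φ(3) = 3 − 1 = 2.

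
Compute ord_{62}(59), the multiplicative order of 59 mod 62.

15

The order of 59 must divide φ(62) = φ(2)·φ(31) = 1·30 = 30 = 2 · 3 · 5.
Divisors of 30: 1, 2, 3, 5, 6, 10, 15, 30.
Evaluate successive powers at the divisors of 30:
59^1 ≡ 59 (mod 62)
59^2 ≡ 9 (mod 62)
59^3 ≡ 35 (mod 62)
59^5 ≡ 5 (mod 62)
59^6 ≡ 47 (mod 62)
59^10 ≡ 25 (mod 62)
59^15 ≡ 1 (mod 62) ✓
Hence ord(59) = 15.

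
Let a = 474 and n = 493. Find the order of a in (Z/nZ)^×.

56

Since 474 ∈ (Z/493Z)^×, its order divides φ(493) = φ(17·29) = (17−1)·(29−1) = 16·28 = 448 = 2^6 · 7.
Divisors of 448: 1, 2, 4, 7, 8, 14, 16, 28, 32, 56, 64, 112, 224, 448.
Evaluate successive powers at the divisors of 448:
474^1 ≡ 474 (mod 493)
474^2 ≡ 361 (mod 493)
474^4 ≡ 169 (mod 493)
474^7 ≡ 365 (mod 493)
474^8 ≡ 460 (mod 493)
474^14 ≡ 115 (mod 493)
474^16 ≡ 103 (mod 493)
474^28 ≡ 407 (mod 493)
474^32 ≡ 256 (mod 493)
474^56 ≡ 1 (mod 493) ✓
Therefore the multiplicative order of 474 modulo 493 is 56.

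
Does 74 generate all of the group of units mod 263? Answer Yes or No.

No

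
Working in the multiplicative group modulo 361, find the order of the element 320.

171

ord(320) | φ(361) = φ(19^2) = 19·(19−1) = 342 = 2 · 3^2 · 19.
Divisors of 342: 1, 2, 3, 6, 9, 18, 19, 38, 57, 114, 171, 342.
Evaluate successive powers at the divisors of 342:
320^1 ≡ 320
320^2 ≡ 237
320^3 ≡ 30
320^6 ≡ 178
320^9 ≡ 286
320^18 ≡ 210
320^19 ≡ 54
320^38 ≡ 28
320^57 ≡ 68
320^114 ≡ 292
320^171 ≡ 1
The smallest such exponent is 171, so the order of 320 is 171.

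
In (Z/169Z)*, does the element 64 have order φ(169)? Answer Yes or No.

No

φ(169) = φ(13^2) = 13·(13−1) = 156 = 2^2 · 3 · 13.
It suffices to check that the order of 64 is not a proper divisor of 156: compute 64^(156/q) for q ∈ {2, 3, 13}.
64^78 ≡ 1 (mod 169)  [q = 2: ≡ 1 ✗]
64^52 ≡ 1 (mod 169)  [q = 3: ≡ 1 ✗]
64^12 ≡ 66 (mod 169)  [q = 13: ≢ 1 ✓]
Since 64^78 ≡ 1, the order of 64 divides 78 < 156, so 64 is not a primitive root.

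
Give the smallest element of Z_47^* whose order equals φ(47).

5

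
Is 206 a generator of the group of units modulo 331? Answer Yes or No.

No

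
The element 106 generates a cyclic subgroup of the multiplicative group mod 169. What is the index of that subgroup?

1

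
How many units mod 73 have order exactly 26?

φ(73) = 73 − 1 = 72 = 2^3 · 3^2.
Since (Z/73Z)^× is cyclic of order 72, the number of elements of order d is φ(d) when d | 72 and 0 otherwise.
Since 26 ∤ 72, the count is 0.

0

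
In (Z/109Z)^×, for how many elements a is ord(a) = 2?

1

φ(109) = 109 − 1 = 108 = 2^2 · 3^3.
Since (Z/109Z)^× is cyclic of order 108, the number of elements of order d is φ(d) when d | 108 and 0 otherwise.
2 | 108, and φ(2) = 2 − 1 = 1.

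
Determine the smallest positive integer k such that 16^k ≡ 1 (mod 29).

The order of 16 must divide φ(29) = 29 − 1 = 28 = 2^2 · 7.
Divisors of 28: 1, 2, 4, 7, 14, 28.
Check 16^d mod 29 for each divisor in increasing order:
16^1 ≡ 16 (mod 29)
16^2 ≡ 24 (mod 29)
16^4 ≡ 25 (mod 29)
16^7 ≡ 1 (mod 29) ✓
Therefore the multiplicative order of 16 modulo 29 is 7.

7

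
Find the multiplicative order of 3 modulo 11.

The order of 3 must divide φ(11) = 11 − 1 = 10 = 2 · 5.
Divisors of 10: 1, 2, 5, 10.
Evaluate successive powers at the divisors of 10:
3^1 ≡ 3 (mod 11)
3^2 ≡ 9 (mod 11)
3^5 ≡ 1 (mod 11) ✓
Therefore the multiplicative order of 3 modulo 11 is 5.

5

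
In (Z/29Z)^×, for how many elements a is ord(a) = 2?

1

φ(29) = 29 − 1 = 28 = 2^2 · 7.
In a cyclic group of order 28, there are φ(d) elements of order d for each divisor d of 28, and zero for non-divisors.
2 | 28, and φ(2) = 2 − 1 = 1.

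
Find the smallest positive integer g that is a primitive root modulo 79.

3

φ(79) = 79 − 1 = 78 = 2 · 3 · 13.
g is a primitive root iff g^(78/q) ≢ 1 (mod 79) for each prime q ∈ {2, 3, 13}.
g = 2: 2^39 ≡ 1 — hits 1, so not a primitive root.
g = 3: 3^39 ≡ 78; 3^26 ≡ 23; 3^6 ≡ 18 — none is 1, so 3 is a primitive root.
Hence the least primitive root of 79 is 3.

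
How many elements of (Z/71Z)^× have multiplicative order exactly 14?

6

φ(71) = 71 − 1 = 70 = 2 · 5 · 7.
In a cyclic group of order 70, there are φ(d) elements of order d for each divisor d of 70, and zero for non-divisors.
14 = 2 · 7 divides 70, and φ(14) = 6.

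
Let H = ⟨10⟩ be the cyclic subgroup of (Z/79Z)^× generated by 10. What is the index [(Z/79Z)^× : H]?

6

Since 10 ∈ (Z/79Z)^×, its order divides φ(79) = 79 − 1 = 78 = 2 · 3 · 13.
Divisors of 78: 1, 2, 3, 6, 13, 26, 39, 78.
Test each divisor d:
10^1 ≡ 10
10^2 ≡ 21
10^3 ≡ 52
10^6 ≡ 18
10^13 ≡ 1
The order of 10 is 13, so the subgroup it generates has 13 elements.
The index is φ(79) / ord(10) = 78 / 13 = 6.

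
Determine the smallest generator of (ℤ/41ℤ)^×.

6

φ(41) = 41 − 1 = 40 = 2^3 · 5.
g is a primitive root iff g^(40/q) ≢ 1 (mod 41) for each prime q ∈ {2, 5}.
g = 2: 2^20 ≡ 1 — hits 1, so not a primitive root.
g = 3: 3^20 ≡ 40; 3^8 ≡ 1 — hits 1, so not a primitive root.
g = 4: 4^20 ≡ 1 — hits 1, so not a primitive root.
g = 5: 5^20 ≡ 1 — hits 1, so not a primitive root.
g = 6: 6^20 ≡ 40; 6^8 ≡ 10 — none is 1, so 6 is a primitive root.
The smallest primitive root modulo 41 is 6.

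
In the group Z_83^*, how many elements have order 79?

0

φ(83) = 83 − 1 = 82 = 2 · 41.
Since (Z/83Z)^× is cyclic of order 82, the number of elements of order d is φ(d) when d | 82 and 0 otherwise.
Here 82 is not a multiple of 79, so there are no elements of order 79.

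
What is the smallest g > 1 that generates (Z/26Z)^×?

7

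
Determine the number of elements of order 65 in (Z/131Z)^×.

φ(131) = 131 − 1 = 130 = 2 · 5 · 13.
Since (Z/131Z)^× is cyclic of order 130, the number of elements of order d is φ(d) when d | 130 and 0 otherwise.
65 = 5 · 13 divides 130, and φ(65) = 48.

48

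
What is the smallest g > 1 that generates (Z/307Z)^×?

φ(307) = 307 − 1 = 306 = 2 · 3^2 · 17.
g is a primitive root iff g^(306/q) ≢ 1 (mod 307) for each prime q ∈ {2, 3, 17}.
g = 2: 2^153 ≡ 306; 2^102 ≡ 1 — hits 1, so not a primitive root.
g = 3: 3^153 ≡ 306; 3^102 ≡ 1 — hits 1, so not a primitive root.
g = 4: 4^153 ≡ 1 — hits 1, so not a primitive root.
g = 5: 5^153 ≡ 306; 5^102 ≡ 289; 5^18 ≡ 81 — none is 1, so 5 is a primitive root.
The smallest primitive root modulo 307 is 5.

5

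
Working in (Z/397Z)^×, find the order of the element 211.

Since 211 ∈ (Z/397Z)^×, its order divides φ(397) = 397 − 1 = 396 = 2^2 · 3^2 · 11.
Divisors of 396: 1, 2, 3, 4, 6, 9, 11, 12, 18, 22, 33, 36, 44, 66, 99, 132, 198, 396.
Test each divisor d:
211^1 ≡ 211
211^2 ≡ 57
211^3 ≡ 117
211^4 ≡ 73
211^6 ≡ 191
211^9 ≡ 115
211^11 ≡ 203
211^12 ≡ 354
211^18 ≡ 124
211^22 ≡ 318
211^33 ≡ 240
211^36 ≡ 290
211^44 ≡ 286
211^66 ≡ 35
211^99 ≡ 63
211^132 ≡ 34
211^198 ≡ 396
211^396 ≡ 1
Therefore the multiplicative order of 211 modulo 397 is 396.

396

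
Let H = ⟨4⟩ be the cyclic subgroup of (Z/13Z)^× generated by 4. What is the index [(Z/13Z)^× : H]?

2

Since 4 ∈ (Z/13Z)^×, its order divides φ(13) = 13 − 1 = 12 = 2^2 · 3.
Divisors of 12: 1, 2, 3, 4, 6, 12.
Compute 4^d (mod 13) for the divisors d until we hit 1:
4^1 ≡ 4
4^2 ≡ 3
4^3 ≡ 12
4^4 ≡ 9
4^6 ≡ 1
Thus |⟨4⟩| = ord(4) = 6.
[(Z/13Z)^× : ⟨4⟩] = 12/6 = 2.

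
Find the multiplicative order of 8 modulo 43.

14

By Lagrange's theorem, ord_43(8) divides φ(43) = 43 − 1 = 42 = 2 · 3 · 7.
Divisors of 42: 1, 2, 3, 6, 7, 14, 21, 42.
Evaluate successive powers at the divisors of 42:
8^1 ≡ 8 (mod 43)
8^2 ≡ 21 (mod 43)
8^3 ≡ 39 (mod 43)
8^6 ≡ 16 (mod 43)
8^7 ≡ 42 (mod 43)
8^14 ≡ 1 (mod 43) ✓
Hence ord(8) = 14.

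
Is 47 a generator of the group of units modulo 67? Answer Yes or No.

φ(67) = 67 − 1 = 66 = 2 · 3 · 11.
An element g generates (Z/67Z)^× iff g^(66/q) ≢ 1 (mod 67) for each prime q ∈ {2, 3, 11}.
47^33 ≡ 1 (mod 67)  [q = 2: ≡ 1 ✗]
47^22 ≡ 29 (mod 67)  [q = 3: ≢ 1 ✓]
47^6 ≡ 59 (mod 67)  [q = 11: ≢ 1 ✓]
47^33 ≡ 1 shows ord(47) | 33, strictly less than φ(67); not a primitive root.

No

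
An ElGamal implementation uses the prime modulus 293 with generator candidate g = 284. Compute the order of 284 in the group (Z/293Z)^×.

73

The order of 284 must divide φ(293) = 293 − 1 = 292 = 2^2 · 73.
Divisors of 292: 1, 2, 4, 73, 146, 292.
Compute 284^d (mod 293) for the divisors d until we hit 1:
284^1 ≡ 284 (mod 293)
284^2 ≡ 81 (mod 293)
284^4 ≡ 115 (mod 293)
284^73 ≡ 1 (mod 293) ✓
The smallest such exponent is 73, so the order of 284 is 73.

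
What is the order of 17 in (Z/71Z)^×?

Since 17 ∈ (Z/71Z)^×, its order divides φ(71) = 71 − 1 = 70 = 2 · 5 · 7.
Divisors of 70: 1, 2, 5, 7, 10, 14, 35, 70.
Evaluate successive powers at the divisors of 70:
17^1 ≡ 17
17^2 ≡ 5
17^5 ≡ 70
17^7 ≡ 66
17^10 ≡ 1
Hence ord(17) = 10.

10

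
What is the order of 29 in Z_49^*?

Since 29 ∈ (Z/49Z)^×, its order divides φ(49) = φ(7^2) = 7·(7−1) = 42 = 2 · 3 · 7.
Divisors of 42: 1, 2, 3, 6, 7, 14, 21, 42.
Check 29^d mod 49 for each divisor in increasing order:
29^1 ≡ 29 (mod 49)
29^2 ≡ 8 (mod 49)
29^3 ≡ 36 (mod 49)
29^6 ≡ 22 (mod 49)
29^7 ≡ 1 (mod 49) ✓
Therefore the multiplicative order of 29 modulo 49 is 7.

7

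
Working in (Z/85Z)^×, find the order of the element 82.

16

Since 82 ∈ (Z/85Z)^×, its order divides φ(85) = φ(5·17) = (5−1)·(17−1) = 4·16 = 64 = 2^6.
Divisors of 64: 1, 2, 4, 8, 16, 32, 64.
Evaluate successive powers at the divisors of 64:
82^1 ≡ 82 (mod 85)
82^2 ≡ 9 (mod 85)
82^4 ≡ 81 (mod 85)
82^8 ≡ 16 (mod 85)
82^16 ≡ 1 (mod 85) ✓
So ord_85(82) = 16.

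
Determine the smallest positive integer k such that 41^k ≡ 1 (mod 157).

By Lagrange's theorem, ord_157(41) divides φ(157) = 157 − 1 = 156 = 2^2 · 3 · 13.
Divisors of 156: 1, 2, 3, 4, 6, 12, 13, 26, 39, 52, 78, 156.
Compute 41^d (mod 157) for the divisors d until we hit 1:
41^1 ≡ 41 (mod 157)
41^2 ≡ 111 (mod 157)
41^3 ≡ 155 (mod 157)
41^4 ≡ 75 (mod 157)
41^6 ≡ 4 (mod 157)
41^12 ≡ 16 (mod 157)
41^13 ≡ 28 (mod 157)
41^26 ≡ 156 (mod 157)
41^39 ≡ 129 (mod 157)
41^52 ≡ 1 (mod 157) ✓
So ord_157(41) = 52.

52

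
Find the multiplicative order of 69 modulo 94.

46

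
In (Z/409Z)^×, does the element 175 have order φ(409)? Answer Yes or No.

Yes

φ(409) = 409 − 1 = 408 = 2^3 · 3 · 17.
It suffices to check that the order of 175 is not a proper divisor of 408: compute 175^(408/q) for q ∈ {2, 3, 17}.
175^204 ≡ 408 (mod 409)  [q = 2: ≢ 1 ✓]
175^136 ≡ 53 (mod 409)  [q = 3: ≢ 1 ✓]
175^24 ≡ 36 (mod 409)  [q = 17: ≢ 1 ✓]
All checks pass, so 175 has order 408 and is a primitive root modulo 409.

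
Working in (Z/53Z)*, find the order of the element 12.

52

ord(12) | φ(53) = 53 − 1 = 52 = 2^2 · 13.
Divisors of 52: 1, 2, 4, 13, 26, 52.
Evaluate successive powers at the divisors of 52:
12^1 ≡ 12 (mod 53)
12^2 ≡ 38 (mod 53)
12^4 ≡ 13 (mod 53)
12^13 ≡ 23 (mod 53)
12^26 ≡ 52 (mod 53)
12^52 ≡ 1 (mod 53) ✓
The smallest such exponent is 52, so the order of 12 is 52.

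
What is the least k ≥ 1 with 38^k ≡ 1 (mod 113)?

The order of 38 must divide φ(113) = 113 − 1 = 112 = 2^4 · 7.
Divisors of 112: 1, 2, 4, 7, 8, 14, 16, 28, 56, 112.
Evaluate successive powers at the divisors of 112:
38^1 ≡ 38
38^2 ≡ 88
38^4 ≡ 60
38^7 ≡ 65
38^8 ≡ 97
38^14 ≡ 44
38^16 ≡ 30
38^28 ≡ 15
38^56 ≡ 112
38^112 ≡ 1
Hence ord(38) = 112.

112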